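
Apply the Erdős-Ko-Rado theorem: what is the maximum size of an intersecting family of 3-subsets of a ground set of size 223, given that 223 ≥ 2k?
max |F| = C(222, 2) = 24531

The Erdős-Ko-Rado theorem states: for n ≥ 2k, an intersecting family of k-subsets of an n-element set has size at most C(n − 1, k − 1), with equality for 'star' families {A ⊆ [n] : |A| = k, i ∈ A} (fix an element i). For n = 223, k = 3: C(222, 2) = 24531.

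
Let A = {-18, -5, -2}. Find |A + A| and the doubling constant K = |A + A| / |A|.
K = |A + A| / |A| = 6/3 = 2

Enumerate A + A = {a + b : a, b ∈ A}. With |A| = 3, there are |A|^2 = 9 ordered sum pairs; collecting distinct values, A + A = {-36, -23, -20, -10, -7, -4}, so |A + A| = 6. Thus K = 6/3 = 2. For comparison, the minimum possible |A + A| over all 3-element sets is 2·3 − 1 = 5 (so min K = 5/3), attained only by arithmetic progressions.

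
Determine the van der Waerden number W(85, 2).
W(85, 2) = 85 + 1 = 86

A 2-term AP is any pair of integers, so a monochromatic 2-AP exists iff some colour is used at least twice. With 85 colours, the colouring i ↦ i on {1, ..., 85} uses each colour once, avoiding any monochromatic pair, so W(85, 2) > 85. For {1, ..., 86}, pigeonhole forces two integers of the same colour, which form a monochromatic 2-AP. Hence W(85, 2) = 86.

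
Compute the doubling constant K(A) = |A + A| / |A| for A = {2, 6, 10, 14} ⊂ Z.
K = |A + A| / |A| = 7/4

Enumerate A + A = {a + b : a, b ∈ A}. With |A| = 4, there are |A|^2 = 16 ordered sum pairs; collecting distinct values, A + A = {4, 8, 12, 16, 20, 24, 28}, so |A + A| = 7. Thus K = 7/4. Here |A + A| = 2|A| − 1 = 7, the minimum possible — so K = 7/4 is minimal, which holds iff A is an arithmetic progression.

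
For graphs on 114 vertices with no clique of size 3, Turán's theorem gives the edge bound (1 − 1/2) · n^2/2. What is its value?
Turán density bound = (1/2) · 114^2/2 = 3249

Turán's theorem: ex(n, K_{r+1}) is achieved by the complete r-partite Turán graph T(n, r) with parts as balanced as possible, and is at most (1 − 1/r) · n^2/2. For r = 2, n = 114: the density bound is (1/2) · 12996/2 = 3249. Since 2 ∣ 114, the Turán graph T(114, 2) has parts of equal size 57, and its edge count e(T(114, 2)) = 3249 attains the density bound exactly.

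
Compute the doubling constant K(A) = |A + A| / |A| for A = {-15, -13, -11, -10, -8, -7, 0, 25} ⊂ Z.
K = |A + A| / |A| = 29/8

Enumerate A + A = {a + b : a, b ∈ A}. With |A| = 8, there are |A|^2 = 64 ordered sum pairs; collecting distinct values, A + A = {-30, -28, -26, -25, -24, -23, -22, -21, -20, -19, -18, -17, -16, -15, -14, -13, -11, -10, -8, -7, 0, 10, 12, 14, 15, 17, 18, 25, 50}, so |A + A| = 29. Thus K = 29/8. For comparison, the minimum possible |A + A| over all 8-element sets is 2·8 − 1 = 15 (so min K = 15/8), attained only by arithmetic progressions.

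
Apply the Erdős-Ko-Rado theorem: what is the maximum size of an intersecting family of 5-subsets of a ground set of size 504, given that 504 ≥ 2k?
max |F| = C(503, 4) = 2635531375

The Erdős-Ko-Rado theorem states: for n ≥ 2k, an intersecting family of k-subsets of an n-element set has size at most C(n − 1, k − 1), with equality for 'star' families {A ⊆ [n] : |A| = k, i ∈ A} (fix an element i). For n = 504, k = 5: C(503, 4) = 2635531375.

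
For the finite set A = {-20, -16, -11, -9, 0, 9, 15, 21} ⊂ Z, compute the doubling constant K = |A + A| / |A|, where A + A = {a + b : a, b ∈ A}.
K = |A + A| / |A| = 32/8 = 4

Enumerate A + A = {a + b : a, b ∈ A}. With |A| = 8, there are |A|^2 = 64 ordered sum pairs; collecting distinct values, A + A = {-40, -36, -32, -31, -29, -27, -25, -22, -20, -18, -16, -11, -9, -7, -5, -2, -1, 0, 1, 4, 5, 6, 9, 10, 12, 15, 18, 21, 24, 30, 36, 42}, so |A + A| = 32. Thus K = 32/8 = 4. For comparison, the minimum possible |A + A| over all 8-element sets is 2·8 − 1 = 15 (so min K = 15/8), attained only by arithmetic progressions.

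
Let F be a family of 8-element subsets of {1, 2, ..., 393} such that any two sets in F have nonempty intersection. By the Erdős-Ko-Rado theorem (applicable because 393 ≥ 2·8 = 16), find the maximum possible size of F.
max |F| = C(392, 7) = 267409290432648

The Erdős-Ko-Rado theorem states: for n ≥ 2k, an intersecting family of k-subsets of an n-element set has size at most C(n − 1, k − 1), with equality for 'star' families {A ⊆ [n] : |A| = k, i ∈ A} (fix an element i). For n = 393, k = 8: C(392, 7) = 267409290432648.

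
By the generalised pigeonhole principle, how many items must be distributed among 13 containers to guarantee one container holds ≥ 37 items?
n = (37 − 1)·13 + 1 = 469

By the generalised pigeonhole principle, to guarantee some box contains ≥ r objects we need more than (r − 1) · k objects total. Threshold: n = (r − 1) · k + 1. With r = 37 and k = 13: n = 36 · 13 + 1 = 468 + 1 = 469. For n = 468 = 36 · 13, we can put exactly 36 objects in every box, avoiding 37 in any single one — so 469 is tight.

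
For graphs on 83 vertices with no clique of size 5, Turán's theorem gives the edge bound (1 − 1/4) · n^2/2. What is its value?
Turán density bound = (3/4) · 83^2/2 = 20667/8 ≈ 2583.375

Turán's theorem: ex(n, K_{r+1}) is achieved by the complete r-partite Turán graph T(n, r) with parts as balanced as possible, and is at most (1 − 1/r) · n^2/2. For r = 4, n = 83: the density bound is (3/4) · 6889/2 = 20667/8 ≈ 2583.375. The integer-valued extremum is e(T(83, 4)) = 2583, which is strictly less than the density bound 20667/8 since 4 ∤ 83 (the parts of T(83, 4) cannot all be equal).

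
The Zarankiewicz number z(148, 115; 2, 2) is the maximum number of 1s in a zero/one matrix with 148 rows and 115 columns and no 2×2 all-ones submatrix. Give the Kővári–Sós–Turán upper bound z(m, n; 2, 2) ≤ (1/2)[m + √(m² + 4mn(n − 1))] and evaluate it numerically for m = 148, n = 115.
z(148, 115; 2, 2) ≤ (1/2)[148 + √(148² + 4·148·115·114)] = (1/2)[148 + √7783024] = 1468.9036

Kővári–Sós–Turán: let r_1, ..., r_148 be the row sums and z = Σ r_i the total number of 1s. Each pair of columns can share at most one row with both entries 1 (else a 2×2 all-ones block appears), so Σ_i C(r_i, 2) ≤ C(115, 2) = 6555. By convexity Σ_i C(r_i, 2) ≥ 148·C(z/148, 2) = z(z − 148)/(2·148), giving z² − 148z − 148·115·114 ≤ 0 and hence z ≤ (1/2)[148 + √(21904 + 4·1940280)] = (1/2)[148 + √7783024] ≈ (1/2)(148 + 2789.8072) = 1468.9036.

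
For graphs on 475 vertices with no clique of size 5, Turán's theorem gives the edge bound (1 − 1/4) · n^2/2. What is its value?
Turán density bound = (3/4) · 475^2/2 = 676875/8 ≈ 84609.375

Turán's theorem: ex(n, K_{r+1}) is achieved by the complete r-partite Turán graph T(n, r) with parts as balanced as possible, and is at most (1 − 1/r) · n^2/2. For r = 4, n = 475: the density bound is (3/4) · 225625/2 = 676875/8 ≈ 84609.375. The integer-valued extremum is e(T(475, 4)) = 84609, which is strictly less than the density bound 676875/8 since 4 ∤ 475 (the parts of T(475, 4) cannot all be equal).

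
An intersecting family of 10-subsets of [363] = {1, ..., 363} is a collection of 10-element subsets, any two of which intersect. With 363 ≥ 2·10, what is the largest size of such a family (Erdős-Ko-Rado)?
max |F| = C(362, 9) = 266123082185839570

The Erdős-Ko-Rado theorem states: for n ≥ 2k, an intersecting family of k-subsets of an n-element set has size at most C(n − 1, k − 1), with equality for 'star' families {A ⊆ [n] : |A| = k, i ∈ A} (fix an element i). For n = 363, k = 10: C(362, 9) = 266123082185839570.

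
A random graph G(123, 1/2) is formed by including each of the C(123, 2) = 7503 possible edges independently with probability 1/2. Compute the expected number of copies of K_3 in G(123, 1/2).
E[# K_3] = C(123, 3) · (1/2)^C(3, 2) = 302621 / 2^3 = 37827.625

For each 3-subset S of vertices (there are C(123, 3) = 302621 such S), let X_S = 1 if S induces a K_3 (all C(3, 2) = 3 edges present). Then P(X_S = 1) = (1/2)^3 = 1/8. By linearity of expectation, E[# K_3] = C(123, 3) · (1/2)^3 = 302621 / 8 = 37827.625.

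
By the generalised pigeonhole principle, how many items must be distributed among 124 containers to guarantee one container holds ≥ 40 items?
n = (40 − 1)·124 + 1 = 4837

By the generalised pigeonhole principle, to guarantee some box contains ≥ r objects we need more than (r − 1) · k objects total. Threshold: n = (r − 1) · k + 1. With r = 40 and k = 124: n = 39 · 124 + 1 = 4836 + 1 = 4837. For n = 4836 = 39 · 124, we can put exactly 39 objects in every box, avoiding 40 in any single one — so 4837 is tight.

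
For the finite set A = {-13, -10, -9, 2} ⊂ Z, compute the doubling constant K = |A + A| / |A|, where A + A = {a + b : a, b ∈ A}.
K = |A + A| / |A| = 10/4 = 5/2

Enumerate A + A = {a + b : a, b ∈ A}. With |A| = 4, there are |A|^2 = 16 ordered sum pairs; collecting distinct values, A + A = {-26, -23, -22, -20, -19, -18, -11, -8, -7, 4}, so |A + A| = 10. Thus K = 10/4 = 5/2. For comparison, the minimum possible |A + A| over all 4-element sets is 2·4 − 1 = 7 (so min K = 7/4), attained only by arithmetic progressions.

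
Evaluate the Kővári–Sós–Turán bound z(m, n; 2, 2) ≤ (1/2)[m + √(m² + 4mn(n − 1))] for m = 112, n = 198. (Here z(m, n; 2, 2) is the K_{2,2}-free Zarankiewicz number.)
z(112, 198; 2, 2) ≤ (1/2)[112 + √(112² + 4·112·198·197)] = (1/2)[112 + √17487232] = 2146.8869

Kővári–Sós–Turán: let r_1, ..., r_112 be the row sums and z = Σ r_i the total number of 1s. Each pair of columns can share at most one row with both entries 1 (else a 2×2 all-ones block appears), so Σ_i C(r_i, 2) ≤ C(198, 2) = 19503. By convexity Σ_i C(r_i, 2) ≥ 112·C(z/112, 2) = z(z − 112)/(2·112), giving z² − 112z − 112·198·197 ≤ 0 and hence z ≤ (1/2)[112 + √(12544 + 4·4368672)] = (1/2)[112 + √17487232] ≈ (1/2)(112 + 4181.7738) = 2146.8869.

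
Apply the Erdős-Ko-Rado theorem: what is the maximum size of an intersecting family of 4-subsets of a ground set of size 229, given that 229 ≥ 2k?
max |F| = C(228, 3) = 1949476

Erdős-Ko-Rado (1961): when n ≥ 2k, max |F| = C(n−1, k−1). The bound is attained by the star {A : i ∈ A} for any fixed i ∈ [n]. Here C(229−1, 4−1) = C(228, 3) = 1949476.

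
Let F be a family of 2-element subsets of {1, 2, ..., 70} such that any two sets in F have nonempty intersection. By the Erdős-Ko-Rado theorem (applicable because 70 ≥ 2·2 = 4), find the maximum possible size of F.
max |F| = C(69, 1) = 69

The Erdős-Ko-Rado theorem states: for n ≥ 2k, an intersecting family of k-subsets of an n-element set has size at most C(n − 1, k − 1), with equality for 'star' families {A ⊆ [n] : |A| = k, i ∈ A} (fix an element i). For n = 70, k = 2: C(69, 1) = 69.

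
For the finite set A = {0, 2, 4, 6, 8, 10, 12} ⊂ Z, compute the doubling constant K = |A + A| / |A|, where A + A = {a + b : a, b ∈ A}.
K = |A + A| / |A| = 13/7

Enumerate A + A = {a + b : a, b ∈ A}. With |A| = 7, there are |A|^2 = 49 ordered sum pairs; collecting distinct values, A + A = {0, 2, 4, 6, 8, 10, 12, 14, 16, 18, 20, 22, 24}, so |A + A| = 13. Thus K = 13/7. Here |A + A| = 2|A| − 1 = 13, the minimum possible — so K = 13/7 is minimal, which holds iff A is an arithmetic progression.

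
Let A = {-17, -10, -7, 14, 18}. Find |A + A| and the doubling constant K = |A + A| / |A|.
K = |A + A| / |A| = 15/5 = 3

Enumerate A + A = {a + b : a, b ∈ A}. With |A| = 5, there are |A|^2 = 25 ordered sum pairs; collecting distinct values, A + A = {-34, -27, -24, -20, -17, -14, -3, 1, 4, 7, 8, 11, 28, 32, 36}, so |A + A| = 15. Thus K = 15/5 = 3. For comparison, the minimum possible |A + A| over all 5-element sets is 2·5 − 1 = 9 (so min K = 9/5), attained only by arithmetic progressions.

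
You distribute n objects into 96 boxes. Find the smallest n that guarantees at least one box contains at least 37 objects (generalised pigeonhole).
n = (37 − 1)·96 + 1 = 3457

By the generalised pigeonhole principle, to guarantee some box contains ≥ r objects we need more than (r − 1) · k objects total. Threshold: n = (r − 1) · k + 1. With r = 37 and k = 96: n = 36 · 96 + 1 = 3456 + 1 = 3457. For n = 3456 = 36 · 96, we can put exactly 36 objects in every box, avoiding 37 in any single one — so 3457 is tight.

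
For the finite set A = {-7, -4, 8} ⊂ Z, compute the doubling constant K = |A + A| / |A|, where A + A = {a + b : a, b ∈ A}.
K = |A + A| / |A| = 6/3 = 2

Enumerate A + A = {a + b : a, b ∈ A}. With |A| = 3, there are |A|^2 = 9 ordered sum pairs; collecting distinct values, A + A = {-14, -11, -8, 1, 4, 16}, so |A + A| = 6. Thus K = 6/3 = 2. For comparison, the minimum possible |A + A| over all 3-element sets is 2·3 − 1 = 5 (so min K = 5/3), attained only by arithmetic progressions.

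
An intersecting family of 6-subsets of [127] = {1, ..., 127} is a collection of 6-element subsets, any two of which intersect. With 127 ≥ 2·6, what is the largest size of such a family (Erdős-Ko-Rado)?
max |F| = C(126, 5) = 244222650

Erdős-Ko-Rado (1961): when n ≥ 2k, max |F| = C(n−1, k−1). The bound is attained by the star {A : i ∈ A} for any fixed i ∈ [n]. Here C(127−1, 6−1) = C(126, 5) = 244222650.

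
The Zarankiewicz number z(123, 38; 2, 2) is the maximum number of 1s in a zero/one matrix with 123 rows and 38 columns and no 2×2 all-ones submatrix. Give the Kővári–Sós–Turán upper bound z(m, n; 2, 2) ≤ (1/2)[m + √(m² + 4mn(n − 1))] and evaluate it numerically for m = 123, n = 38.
z(123, 38; 2, 2) ≤ (1/2)[123 + √(123² + 4·123·38·37)] = (1/2)[123 + √706881] = 481.8811

Kővári–Sós–Turán: let r_1, ..., r_123 be the row sums and z = Σ r_i the total number of 1s. Each pair of columns can share at most one row with both entries 1 (else a 2×2 all-ones block appears), so Σ_i C(r_i, 2) ≤ C(38, 2) = 703. By convexity Σ_i C(r_i, 2) ≥ 123·C(z/123, 2) = z(z − 123)/(2·123), giving z² − 123z − 123·38·37 ≤ 0 and hence z ≤ (1/2)[123 + √(15129 + 4·172938)] = (1/2)[123 + √706881] ≈ (1/2)(123 + 840.7622) = 481.8811.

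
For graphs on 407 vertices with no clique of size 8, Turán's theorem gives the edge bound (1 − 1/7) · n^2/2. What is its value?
Turán density bound = (6/7) · 407^2/2 = 496947/7 ≈ 70992.4286

Turán's theorem: ex(n, K_{r+1}) is achieved by the complete r-partite Turán graph T(n, r) with parts as balanced as possible, and is at most (1 − 1/r) · n^2/2. For r = 7, n = 407: the density bound is (6/7) · 165649/2 = 496947/7 ≈ 70992.4286. The integer-valued extremum is e(T(407, 7)) = 70992, which is strictly less than the density bound 496947/7 since 7 ∤ 407 (the parts of T(407, 7) cannot all be equal).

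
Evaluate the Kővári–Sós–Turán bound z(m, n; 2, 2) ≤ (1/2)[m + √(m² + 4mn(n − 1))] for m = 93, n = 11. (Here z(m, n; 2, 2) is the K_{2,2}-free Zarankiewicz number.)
z(93, 11; 2, 2) ≤ (1/2)[93 + √(93² + 4·93·11·10)] = (1/2)[93 + √49569] = 157.8205

Kővári–Sós–Turán: let r_1, ..., r_93 be the row sums and z = Σ r_i the total number of 1s. Each pair of columns can share at most one row with both entries 1 (else a 2×2 all-ones block appears), so Σ_i C(r_i, 2) ≤ C(11, 2) = 55. By convexity Σ_i C(r_i, 2) ≥ 93·C(z/93, 2) = z(z − 93)/(2·93), giving z² − 93z − 93·11·10 ≤ 0 and hence z ≤ (1/2)[93 + √(8649 + 4·10230)] = (1/2)[93 + √49569] ≈ (1/2)(93 + 222.641) = 157.8205.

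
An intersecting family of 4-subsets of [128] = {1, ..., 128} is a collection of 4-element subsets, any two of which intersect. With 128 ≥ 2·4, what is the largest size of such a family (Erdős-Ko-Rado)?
max |F| = C(127, 3) = 333375

The Erdős-Ko-Rado theorem states: for n ≥ 2k, an intersecting family of k-subsets of an n-element set has size at most C(n − 1, k − 1), with equality for 'star' families {A ⊆ [n] : |A| = k, i ∈ A} (fix an element i). For n = 128, k = 4: C(127, 3) = 333375.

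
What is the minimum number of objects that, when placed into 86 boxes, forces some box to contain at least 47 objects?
n = (47 − 1)·86 + 1 = 3957

By the generalised pigeonhole principle, to guarantee some box contains ≥ r objects we need more than (r − 1) · k objects total. Threshold: n = (r − 1) · k + 1. With r = 47 and k = 86: n = 46 · 86 + 1 = 3956 + 1 = 3957. For n = 3956 = 46 · 86, we can put exactly 46 objects in every box, avoiding 47 in any single one — so 3957 is tight.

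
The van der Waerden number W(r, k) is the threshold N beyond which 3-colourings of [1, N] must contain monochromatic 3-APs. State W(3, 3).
W(3, 3) = 27

W(3, 3) = 27. The lower bound W(3, 3) > 26 comes from an explicit good 3-colouring of [1, 26]; the upper bound W(3, 3) ≤ 27 was verified by exhaustive search over 3-colourings of [1, 27].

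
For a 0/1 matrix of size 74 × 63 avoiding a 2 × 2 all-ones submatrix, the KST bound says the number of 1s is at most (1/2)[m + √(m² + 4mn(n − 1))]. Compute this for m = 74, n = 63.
z(74, 63; 2, 2) ≤ (1/2)[74 + √(74² + 4·74·63·62)] = (1/2)[74 + √1161652] = 575.8998

Kővári–Sós–Turán: let r_1, ..., r_74 be the row sums and z = Σ r_i the total number of 1s. Each pair of columns can share at most one row with both entries 1 (else a 2×2 all-ones block appears), so Σ_i C(r_i, 2) ≤ C(63, 2) = 1953. By convexity Σ_i C(r_i, 2) ≥ 74·C(z/74, 2) = z(z − 74)/(2·74), giving z² − 74z − 74·63·62 ≤ 0 and hence z ≤ (1/2)[74 + √(5476 + 4·289044)] = (1/2)[74 + √1161652] ≈ (1/2)(74 + 1077.7996) = 575.8998.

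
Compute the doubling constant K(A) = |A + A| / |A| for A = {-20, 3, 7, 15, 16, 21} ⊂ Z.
K = |A + A| / |A| = 21/6 = 7/2

Enumerate A + A = {a + b : a, b ∈ A}. With |A| = 6, there are |A|^2 = 36 ordered sum pairs; collecting distinct values, A + A = {-40, -17, -13, -5, -4, 1, 6, 10, 14, 18, 19, 22, 23, 24, 28, 30, 31, 32, 36, 37, 42}, so |A + A| = 21. Thus K = 21/6 = 7/2. For comparison, the minimum possible |A + A| over all 6-element sets is 2·6 − 1 = 11 (so min K = 11/6), attained only by arithmetic progressions.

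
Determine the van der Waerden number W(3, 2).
W(3, 2) = 3 + 1 = 4

A 2-term AP is any pair of integers, so a monochromatic 2-AP exists iff some colour is used at least twice. With 3 colours, the colouring i ↦ i on {1, ..., 3} uses each colour once, avoiding any monochromatic pair, so W(3, 2) > 3. For {1, ..., 4}, pigeonhole forces two integers of the same colour, which form a monochromatic 2-AP. Hence W(3, 2) = 4.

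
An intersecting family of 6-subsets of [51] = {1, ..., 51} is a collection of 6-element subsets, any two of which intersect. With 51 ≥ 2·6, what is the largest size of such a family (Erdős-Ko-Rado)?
max |F| = C(50, 5) = 2118760

The Erdős-Ko-Rado theorem states: for n ≥ 2k, an intersecting family of k-subsets of an n-element set has size at most C(n − 1, k − 1), with equality for 'star' families {A ⊆ [n] : |A| = k, i ∈ A} (fix an element i). For n = 51, k = 6: C(50, 5) = 2118760.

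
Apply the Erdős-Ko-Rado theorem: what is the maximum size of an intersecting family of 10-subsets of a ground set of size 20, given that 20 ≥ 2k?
max |F| = C(19, 9) = 92378

Erdős-Ko-Rado (1961): when n ≥ 2k, max |F| = C(n−1, k−1). The bound is attained by the star {A : i ∈ A} for any fixed i ∈ [n]. Here C(20−1, 10−1) = C(19, 9) = 92378.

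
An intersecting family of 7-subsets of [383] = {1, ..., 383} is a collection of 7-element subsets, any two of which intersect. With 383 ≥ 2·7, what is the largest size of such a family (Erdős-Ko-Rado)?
max |F| = C(382, 6) = 4148697778407

The Erdős-Ko-Rado theorem states: for n ≥ 2k, an intersecting family of k-subsets of an n-element set has size at most C(n − 1, k − 1), with equality for 'star' families {A ⊆ [n] : |A| = k, i ∈ A} (fix an element i). For n = 383, k = 7: C(382, 6) = 4148697778407.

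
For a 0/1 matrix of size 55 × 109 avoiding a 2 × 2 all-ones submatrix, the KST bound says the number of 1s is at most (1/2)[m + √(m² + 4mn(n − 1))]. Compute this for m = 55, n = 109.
z(55, 109; 2, 2) ≤ (1/2)[55 + √(55² + 4·55·109·108)] = (1/2)[55 + √2592865] = 832.6188

Kővári–Sós–Turán: let r_1, ..., r_55 be the row sums and z = Σ r_i the total number of 1s. Each pair of columns can share at most one row with both entries 1 (else a 2×2 all-ones block appears), so Σ_i C(r_i, 2) ≤ C(109, 2) = 5886. By convexity Σ_i C(r_i, 2) ≥ 55·C(z/55, 2) = z(z − 55)/(2·55), giving z² − 55z − 55·109·108 ≤ 0 and hence z ≤ (1/2)[55 + √(3025 + 4·647460)] = (1/2)[55 + √2592865] ≈ (1/2)(55 + 1610.2376) = 832.6188.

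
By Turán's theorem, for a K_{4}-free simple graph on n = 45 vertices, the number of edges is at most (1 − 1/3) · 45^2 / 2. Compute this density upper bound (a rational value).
Turán density bound = (2/3) · 45^2/2 = 675

Turán's theorem: ex(n, K_{r+1}) is achieved by the complete r-partite Turán graph T(n, r) with parts as balanced as possible, and is at most (1 − 1/r) · n^2/2. For r = 3, n = 45: the density bound is (2/3) · 2025/2 = 675. Since 3 ∣ 45, the Turán graph T(45, 3) has parts of equal size 15, and its edge count e(T(45, 3)) = 675 attains the density bound exactly.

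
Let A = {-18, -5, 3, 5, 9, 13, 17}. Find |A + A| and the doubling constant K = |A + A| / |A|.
K = |A + A| / |A| = 23/7

Enumerate A + A = {a + b : a, b ∈ A}. With |A| = 7, there are |A|^2 = 49 ordered sum pairs; collecting distinct values, A + A = {-36, -23, -15, -13, -10, -9, -5, -2, -1, 0, 4, 6, 8, 10, 12, 14, 16, 18, 20, 22, 26, 30, 34}, so |A + A| = 23. Thus K = 23/7. For comparison, the minimum possible |A + A| over all 7-element sets is 2·7 − 1 = 13 (so min K = 13/7), attained only by arithmetic progressions.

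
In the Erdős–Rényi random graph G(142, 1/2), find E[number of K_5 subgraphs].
E[# K_5] = C(142, 5) · (1/2)^C(5, 2) = 448072338 / 2^10 = 224036169/512 ≈ 437570.642578

For each 5-subset S of vertices (there are C(142, 5) = 448072338 such S), let X_S = 1 if S induces a K_5 (all C(5, 2) = 10 edges present). Then P(X_S = 1) = (1/2)^10 = 1/1024. By linearity of expectation, E[# K_5] = C(142, 5) · (1/2)^10 = 448072338 / 1024 = 224036169/512 ≈ 437570.642578.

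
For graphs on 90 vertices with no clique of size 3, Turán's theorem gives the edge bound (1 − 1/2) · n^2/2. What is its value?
Turán density bound = (1/2) · 90^2/2 = 2025

Turán's theorem: ex(n, K_{r+1}) is achieved by the complete r-partite Turán graph T(n, r) with parts as balanced as possible, and is at most (1 − 1/r) · n^2/2. For r = 2, n = 90: the density bound is (1/2) · 8100/2 = 2025. Since 2 ∣ 90, the Turán graph T(90, 2) has parts of equal size 45, and its edge count e(T(90, 2)) = 2025 attains the density bound exactly.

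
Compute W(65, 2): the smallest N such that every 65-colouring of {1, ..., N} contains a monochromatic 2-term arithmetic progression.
W(65, 2) = 65 + 1 = 66

A 2-term AP is any pair of integers, so a monochromatic 2-AP exists iff some colour is used at least twice. With 65 colours, the colouring i ↦ i on {1, ..., 65} uses each colour once, avoiding any monochromatic pair, so W(65, 2) > 65. For {1, ..., 66}, pigeonhole forces two integers of the same colour, which form a monochromatic 2-AP. Hence W(65, 2) = 66.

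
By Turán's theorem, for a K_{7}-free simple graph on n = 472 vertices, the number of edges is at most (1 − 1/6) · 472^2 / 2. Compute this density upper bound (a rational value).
Turán density bound = (5/6) · 472^2/2 = 278480/3 ≈ 92826.6667

Turán's theorem: ex(n, K_{r+1}) is achieved by the complete r-partite Turán graph T(n, r) with parts as balanced as possible, and is at most (1 − 1/r) · n^2/2. For r = 6, n = 472: the density bound is (5/6) · 222784/2 = 278480/3 ≈ 92826.6667. The integer-valued extremum is e(T(472, 6)) = 92826, which is strictly less than the density bound 278480/3 since 6 ∤ 472 (the parts of T(472, 6) cannot all be equal).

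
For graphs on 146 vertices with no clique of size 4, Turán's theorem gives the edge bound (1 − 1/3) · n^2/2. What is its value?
Turán density bound = (2/3) · 146^2/2 = 21316/3 ≈ 7105.3333

Turán's theorem: ex(n, K_{r+1}) is achieved by the complete r-partite Turán graph T(n, r) with parts as balanced as possible, and is at most (1 − 1/r) · n^2/2. For r = 3, n = 146: the density bound is (2/3) · 21316/2 = 21316/3 ≈ 7105.3333. The integer-valued extremum is e(T(146, 3)) = 7105, which is strictly less than the density bound 21316/3 since 3 ∤ 146 (the parts of T(146, 3) cannot all be equal).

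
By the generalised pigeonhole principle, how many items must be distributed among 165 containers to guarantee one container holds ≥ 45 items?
n = (45 − 1)·165 + 1 = 7261

By the generalised pigeonhole principle, to guarantee some box contains ≥ r objects we need more than (r − 1) · k objects total. Threshold: n = (r − 1) · k + 1. With r = 45 and k = 165: n = 44 · 165 + 1 = 7260 + 1 = 7261. For n = 7260 = 44 · 165, we can put exactly 44 objects in every box, avoiding 45 in any single one — so 7261 is tight.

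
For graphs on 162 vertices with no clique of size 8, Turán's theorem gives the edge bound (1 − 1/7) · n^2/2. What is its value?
Turán density bound = (6/7) · 162^2/2 = 78732/7 ≈ 11247.4286

Turán's theorem: ex(n, K_{r+1}) is achieved by the complete r-partite Turán graph T(n, r) with parts as balanced as possible, and is at most (1 − 1/r) · n^2/2. For r = 7, n = 162: the density bound is (6/7) · 26244/2 = 78732/7 ≈ 11247.4286. The integer-valued extremum is e(T(162, 7)) = 11247, which is strictly less than the density bound 78732/7 since 7 ∤ 162 (the parts of T(162, 7) cannot all be equal).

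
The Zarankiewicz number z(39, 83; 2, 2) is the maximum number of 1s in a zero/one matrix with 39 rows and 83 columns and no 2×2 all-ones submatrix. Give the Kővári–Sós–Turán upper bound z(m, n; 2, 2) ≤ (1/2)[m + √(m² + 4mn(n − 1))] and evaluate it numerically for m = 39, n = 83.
z(39, 83; 2, 2) ≤ (1/2)[39 + √(39² + 4·39·83·82)] = (1/2)[39 + √1063257] = 535.0718

Kővári–Sós–Turán: let r_1, ..., r_39 be the row sums and z = Σ r_i the total number of 1s. Each pair of columns can share at most one row with both entries 1 (else a 2×2 all-ones block appears), so Σ_i C(r_i, 2) ≤ C(83, 2) = 3403. By convexity Σ_i C(r_i, 2) ≥ 39·C(z/39, 2) = z(z − 39)/(2·39), giving z² − 39z − 39·83·82 ≤ 0 and hence z ≤ (1/2)[39 + √(1521 + 4·265434)] = (1/2)[39 + √1063257] ≈ (1/2)(39 + 1031.1435) = 535.0718.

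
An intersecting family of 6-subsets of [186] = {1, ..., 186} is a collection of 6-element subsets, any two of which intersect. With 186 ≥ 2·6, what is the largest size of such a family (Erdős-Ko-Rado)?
max |F| = C(185, 5) = 1710052162

Erdős-Ko-Rado (1961): when n ≥ 2k, max |F| = C(n−1, k−1). The bound is attained by the star {A : i ∈ A} for any fixed i ∈ [n]. Here C(186−1, 6−1) = C(185, 5) = 1710052162.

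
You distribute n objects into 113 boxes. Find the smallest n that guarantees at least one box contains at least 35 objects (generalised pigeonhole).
n = (35 − 1)·113 + 1 = 3843

By the generalised pigeonhole principle, to guarantee some box contains ≥ r objects we need more than (r − 1) · k objects total. Threshold: n = (r − 1) · k + 1. With r = 35 and k = 113: n = 34 · 113 + 1 = 3842 + 1 = 3843. For n = 3842 = 34 · 113, we can put exactly 34 objects in every box, avoiding 35 in any single one — so 3843 is tight.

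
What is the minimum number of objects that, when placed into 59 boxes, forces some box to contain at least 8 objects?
n = (8 − 1)·59 + 1 = 414

By the generalised pigeonhole principle, to guarantee some box contains ≥ r objects we need more than (r − 1) · k objects total. Threshold: n = (r − 1) · k + 1. With r = 8 and k = 59: n = 7 · 59 + 1 = 413 + 1 = 414. For n = 413 = 7 · 59, we can put exactly 7 objects in every box, avoiding 8 in any single one — so 414 is tight.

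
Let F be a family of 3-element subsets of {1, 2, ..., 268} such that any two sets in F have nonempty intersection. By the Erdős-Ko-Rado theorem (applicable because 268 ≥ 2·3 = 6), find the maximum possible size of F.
max |F| = C(267, 2) = 35511

Erdős-Ko-Rado (1961): when n ≥ 2k, max |F| = C(n−1, k−1). The bound is attained by the star {A : i ∈ A} for any fixed i ∈ [n]. Here C(268−1, 3−1) = C(267, 2) = 35511.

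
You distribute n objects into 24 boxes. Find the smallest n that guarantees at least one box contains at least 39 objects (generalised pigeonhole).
n = (39 − 1)·24 + 1 = 913

By the generalised pigeonhole principle, to guarantee some box contains ≥ r objects we need more than (r − 1) · k objects total. Threshold: n = (r − 1) · k + 1. With r = 39 and k = 24: n = 38 · 24 + 1 = 912 + 1 = 913. For n = 912 = 38 · 24, we can put exactly 38 objects in every box, avoiding 39 in any single one — so 913 is tight.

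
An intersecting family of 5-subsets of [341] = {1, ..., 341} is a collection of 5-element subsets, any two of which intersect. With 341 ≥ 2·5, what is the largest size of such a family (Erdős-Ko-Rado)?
max |F| = C(340, 4) = 547033565

The Erdős-Ko-Rado theorem states: for n ≥ 2k, an intersecting family of k-subsets of an n-element set has size at most C(n − 1, k − 1), with equality for 'star' families {A ⊆ [n] : |A| = k, i ∈ A} (fix an element i). For n = 341, k = 5: C(340, 4) = 547033565.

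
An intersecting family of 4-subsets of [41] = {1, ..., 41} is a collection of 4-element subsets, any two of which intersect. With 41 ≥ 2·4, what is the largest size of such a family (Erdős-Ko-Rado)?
max |F| = C(40, 3) = 9880

Erdős-Ko-Rado (1961): when n ≥ 2k, max |F| = C(n−1, k−1). The bound is attained by the star {A : i ∈ A} for any fixed i ∈ [n]. Here C(41−1, 4−1) = C(40, 3) = 9880.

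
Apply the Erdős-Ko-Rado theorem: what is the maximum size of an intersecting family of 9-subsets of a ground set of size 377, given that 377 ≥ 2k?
max |F| = C(376, 8) = 9192295203757875

The Erdős-Ko-Rado theorem states: for n ≥ 2k, an intersecting family of k-subsets of an n-element set has size at most C(n − 1, k − 1), with equality for 'star' families {A ⊆ [n] : |A| = k, i ∈ A} (fix an element i). For n = 377, k = 9: C(376, 8) = 9192295203757875.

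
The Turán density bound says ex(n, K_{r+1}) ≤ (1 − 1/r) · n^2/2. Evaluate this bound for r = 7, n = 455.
Turán density bound = (6/7) · 455^2/2 = 88725

Turán's theorem: ex(n, K_{r+1}) is achieved by the complete r-partite Turán graph T(n, r) with parts as balanced as possible, and is at most (1 − 1/r) · n^2/2. For r = 7, n = 455: the density bound is (6/7) · 207025/2 = 88725. Since 7 ∣ 455, the Turán graph T(455, 7) has parts of equal size 65, and its edge count e(T(455, 7)) = 88725 attains the density bound exactly.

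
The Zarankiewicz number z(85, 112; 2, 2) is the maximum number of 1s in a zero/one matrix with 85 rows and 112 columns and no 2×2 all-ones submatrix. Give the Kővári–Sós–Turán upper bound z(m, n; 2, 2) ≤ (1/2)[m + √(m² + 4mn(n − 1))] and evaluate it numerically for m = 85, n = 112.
z(85, 112; 2, 2) ≤ (1/2)[85 + √(85² + 4·85·112·111)] = (1/2)[85 + √4234105] = 1071.347

Kővári–Sós–Turán: let r_1, ..., r_85 be the row sums and z = Σ r_i the total number of 1s. Each pair of columns can share at most one row with both entries 1 (else a 2×2 all-ones block appears), so Σ_i C(r_i, 2) ≤ C(112, 2) = 6216. By convexity Σ_i C(r_i, 2) ≥ 85·C(z/85, 2) = z(z − 85)/(2·85), giving z² − 85z − 85·112·111 ≤ 0 and hence z ≤ (1/2)[85 + √(7225 + 4·1056720)] = (1/2)[85 + √4234105] ≈ (1/2)(85 + 2057.6941) = 1071.347.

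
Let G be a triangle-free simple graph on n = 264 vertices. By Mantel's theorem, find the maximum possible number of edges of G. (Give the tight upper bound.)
ex(264, K_3) = ⌊264^2/4⌋ = 17424

Mantel (1907): a triangle-free graph on n vertices has at most ⌊n^2/4⌋ edges, with equality for the complete bipartite graph K_{⌊n/2⌋, ⌈n/2⌉}. For n = 264: ⌊264^2/4⌋ = ⌊69696/4⌋ = 17424. The extremal graph is K_{132, 132}, which has 132·132 = 17424 edges.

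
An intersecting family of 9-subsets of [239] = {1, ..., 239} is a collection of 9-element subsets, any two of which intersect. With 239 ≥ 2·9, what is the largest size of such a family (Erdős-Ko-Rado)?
max |F| = C(238, 8) = 226702541072007

Erdős-Ko-Rado (1961): when n ≥ 2k, max |F| = C(n−1, k−1). The bound is attained by the star {A : i ∈ A} for any fixed i ∈ [n]. Here C(239−1, 9−1) = C(238, 8) = 226702541072007.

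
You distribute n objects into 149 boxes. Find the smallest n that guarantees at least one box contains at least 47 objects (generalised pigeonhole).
n = (47 − 1)·149 + 1 = 6855

By the generalised pigeonhole principle, to guarantee some box contains ≥ r objects we need more than (r − 1) · k objects total. Threshold: n = (r − 1) · k + 1. With r = 47 and k = 149: n = 46 · 149 + 1 = 6854 + 1 = 6855. For n = 6854 = 46 · 149, we can put exactly 46 objects in every box, avoiding 47 in any single one — so 6855 is tight.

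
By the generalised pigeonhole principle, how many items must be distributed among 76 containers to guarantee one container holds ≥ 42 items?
n = (42 − 1)·76 + 1 = 3117

By the generalised pigeonhole principle, to guarantee some box contains ≥ r objects we need more than (r − 1) · k objects total. Threshold: n = (r − 1) · k + 1. With r = 42 and k = 76: n = 41 · 76 + 1 = 3116 + 1 = 3117. For n = 3116 = 41 · 76, we can put exactly 41 objects in every box, avoiding 42 in any single one — so 3117 is tight.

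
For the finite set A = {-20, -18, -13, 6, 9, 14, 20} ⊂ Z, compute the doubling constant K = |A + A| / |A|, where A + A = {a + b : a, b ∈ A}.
K = |A + A| / |A| = 27/7

Enumerate A + A = {a + b : a, b ∈ A}. With |A| = 7, there are |A|^2 = 49 ordered sum pairs; collecting distinct values, A + A = {-40, -38, -36, -33, -31, -26, -14, -12, -11, -9, -7, -6, -4, 0, 1, 2, 7, 12, 15, 18, 20, 23, 26, 28, 29, 34, 40}, so |A + A| = 27. Thus K = 27/7. For comparison, the minimum possible |A + A| over all 7-element sets is 2·7 − 1 = 13 (so min K = 13/7), attained only by arithmetic progressions.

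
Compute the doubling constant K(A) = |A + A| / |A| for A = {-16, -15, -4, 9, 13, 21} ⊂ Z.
K = |A + A| / |A| = 20/6 = 10/3

Enumerate A + A = {a + b : a, b ∈ A}. With |A| = 6, there are |A|^2 = 36 ordered sum pairs; collecting distinct values, A + A = {-32, -31, -30, -20, -19, -8, -7, -6, -3, -2, 5, 6, 9, 17, 18, 22, 26, 30, 34, 42}, so |A + A| = 20. Thus K = 20/6 = 10/3. For comparison, the minimum possible |A + A| over all 6-element sets is 2·6 − 1 = 11 (so min K = 11/6), attained only by arithmetic progressions.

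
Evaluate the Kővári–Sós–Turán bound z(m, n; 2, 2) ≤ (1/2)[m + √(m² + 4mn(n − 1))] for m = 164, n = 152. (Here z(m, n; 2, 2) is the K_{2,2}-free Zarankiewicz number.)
z(164, 152; 2, 2) ≤ (1/2)[164 + √(164² + 4·164·152·151)] = (1/2)[164 + √15083408] = 2023.8682

Kővári–Sós–Turán: let r_1, ..., r_164 be the row sums and z = Σ r_i the total number of 1s. Each pair of columns can share at most one row with both entries 1 (else a 2×2 all-ones block appears), so Σ_i C(r_i, 2) ≤ C(152, 2) = 11476. By convexity Σ_i C(r_i, 2) ≥ 164·C(z/164, 2) = z(z − 164)/(2·164), giving z² − 164z − 164·152·151 ≤ 0 and hence z ≤ (1/2)[164 + √(26896 + 4·3764128)] = (1/2)[164 + √15083408] ≈ (1/2)(164 + 3883.7363) = 2023.8682.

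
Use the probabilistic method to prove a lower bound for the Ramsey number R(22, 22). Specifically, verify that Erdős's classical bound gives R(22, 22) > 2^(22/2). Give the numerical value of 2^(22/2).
2^(22/2) = 2048; so R(22, 22) > 2048

Colour each edge of K_n uniformly at random with red/blue. The expected number of monochromatic K_22 is C(n, 22) · 2 · 2^(−C(22,2)). If C(n, 22) · 2^(1 − C(22,2)) < 1, then with positive probability no monochromatic K_22 exists, so R(22, 22) > n. The standard estimate C(n, 22) ≤ n^22/22! shows this inequality holds whenever n ≤ 2^(22/2) (since 22! · 2^(C(22,2) − 1) > 2^(22^2/2) ≥ n^22). Hence R(22, 22) > 2^(22/2) = 2048.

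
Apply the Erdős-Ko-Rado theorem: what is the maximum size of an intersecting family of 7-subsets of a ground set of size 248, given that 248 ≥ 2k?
max |F| = C(247, 6) = 296672379003

The Erdős-Ko-Rado theorem states: for n ≥ 2k, an intersecting family of k-subsets of an n-element set has size at most C(n − 1, k − 1), with equality for 'star' families {A ⊆ [n] : |A| = k, i ∈ A} (fix an element i). For n = 248, k = 7: C(247, 6) = 296672379003.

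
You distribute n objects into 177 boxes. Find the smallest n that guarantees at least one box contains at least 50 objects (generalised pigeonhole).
n = (50 − 1)·177 + 1 = 8674

By the generalised pigeonhole principle, to guarantee some box contains ≥ r objects we need more than (r − 1) · k objects total. Threshold: n = (r − 1) · k + 1. With r = 50 and k = 177: n = 49 · 177 + 1 = 8673 + 1 = 8674. For n = 8673 = 49 · 177, we can put exactly 49 objects in every box, avoiding 50 in any single one — so 8674 is tight.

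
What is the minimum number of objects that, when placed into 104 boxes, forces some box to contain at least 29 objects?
n = (29 − 1)·104 + 1 = 2913

By the generalised pigeonhole principle, to guarantee some box contains ≥ r objects we need more than (r − 1) · k objects total. Threshold: n = (r − 1) · k + 1. With r = 29 and k = 104: n = 28 · 104 + 1 = 2912 + 1 = 2913. For n = 2912 = 28 · 104, we can put exactly 28 objects in every box, avoiding 29 in any single one — so 2913 is tight.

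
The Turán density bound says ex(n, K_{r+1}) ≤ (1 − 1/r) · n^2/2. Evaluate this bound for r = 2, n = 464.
Turán density bound = (1/2) · 464^2/2 = 53824

Turán's theorem: ex(n, K_{r+1}) is achieved by the complete r-partite Turán graph T(n, r) with parts as balanced as possible, and is at most (1 − 1/r) · n^2/2. For r = 2, n = 464: the density bound is (1/2) · 215296/2 = 53824. Since 2 ∣ 464, the Turán graph T(464, 2) has parts of equal size 232, and its edge count e(T(464, 2)) = 53824 attains the density bound exactly.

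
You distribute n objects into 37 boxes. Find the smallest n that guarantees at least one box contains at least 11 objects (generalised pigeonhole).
n = (11 − 1)·37 + 1 = 371

By the generalised pigeonhole principle, to guarantee some box contains ≥ r objects we need more than (r − 1) · k objects total. Threshold: n = (r − 1) · k + 1. With r = 11 and k = 37: n = 10 · 37 + 1 = 370 + 1 = 371. For n = 370 = 10 · 37, we can put exactly 10 objects in every box, avoiding 11 in any single one — so 371 is tight.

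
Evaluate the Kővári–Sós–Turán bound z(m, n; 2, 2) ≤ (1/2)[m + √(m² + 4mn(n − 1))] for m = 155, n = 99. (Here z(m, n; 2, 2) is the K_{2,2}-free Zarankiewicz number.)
z(155, 99; 2, 2) ≤ (1/2)[155 + √(155² + 4·155·99·98)] = (1/2)[155 + √6039265] = 1306.2458

Kővári–Sós–Turán: let r_1, ..., r_155 be the row sums and z = Σ r_i the total number of 1s. Each pair of columns can share at most one row with both entries 1 (else a 2×2 all-ones block appears), so Σ_i C(r_i, 2) ≤ C(99, 2) = 4851. By convexity Σ_i C(r_i, 2) ≥ 155·C(z/155, 2) = z(z − 155)/(2·155), giving z² − 155z − 155·99·98 ≤ 0 and hence z ≤ (1/2)[155 + √(24025 + 4·1503810)] = (1/2)[155 + √6039265] ≈ (1/2)(155 + 2457.4916) = 1306.2458.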